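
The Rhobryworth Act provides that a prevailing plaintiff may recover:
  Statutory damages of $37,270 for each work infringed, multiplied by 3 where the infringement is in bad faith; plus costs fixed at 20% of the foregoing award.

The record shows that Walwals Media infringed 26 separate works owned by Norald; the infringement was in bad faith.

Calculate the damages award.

$3,488,472

Statutory damages: 26 × $37,270 = $969,020
Trebled: 3 × $969,020 = $2,907,060
Costs: 20% of $2,907,060 = $581,412
Award plus costs: $2,907,060 + $581,412 = $3,488,472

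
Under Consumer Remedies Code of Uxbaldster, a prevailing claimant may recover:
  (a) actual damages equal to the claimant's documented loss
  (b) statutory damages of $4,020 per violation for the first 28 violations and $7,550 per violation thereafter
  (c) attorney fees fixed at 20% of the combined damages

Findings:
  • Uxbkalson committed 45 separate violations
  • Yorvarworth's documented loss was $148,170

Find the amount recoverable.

First 28 violations: 28 × $4,020 = $112,560
Remaining violations: (45 − 28) × $7,550 = $128,350
Statutory damages: $112,560 + $128,350 = $240,910
Combined damages: $148,170 + $240,910 = $389,080
Attorney fees: 20% of $389,080 = $77,816
Total recovery: $389,080 + $77,816 = $466,896

$466,896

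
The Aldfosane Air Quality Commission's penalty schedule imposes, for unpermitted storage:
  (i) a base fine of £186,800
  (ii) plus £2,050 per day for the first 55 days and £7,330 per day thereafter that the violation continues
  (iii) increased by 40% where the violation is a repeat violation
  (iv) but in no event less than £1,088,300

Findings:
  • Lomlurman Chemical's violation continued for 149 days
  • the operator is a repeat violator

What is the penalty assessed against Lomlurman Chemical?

£1,383,998

First 55 days: 55 × £2,050 = £112,750
Remaining days: (149 − 55) × £7,330 = £689,020
Per-day component: £112,750 + £689,020 = £801,770
Base plus per-day: £186,800 + £801,770 = £988,570
Enhancement: 40% of £988,570 = £395,428
Enhanced fine: £988,570 + £395,428 = £1,383,998
Minimum £1,088,300: £1,383,998 meets the minimum, no increase.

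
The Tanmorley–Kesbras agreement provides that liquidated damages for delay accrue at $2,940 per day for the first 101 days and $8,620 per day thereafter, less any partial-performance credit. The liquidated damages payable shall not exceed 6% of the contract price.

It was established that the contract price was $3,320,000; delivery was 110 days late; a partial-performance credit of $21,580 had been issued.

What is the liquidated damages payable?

$199,200

First 101 days: 101 × $2,940 = $296,940
Remaining days: (110 − 101) × $8,620 = $77,580
Accrued per-day damages: $296,940 + $77,580 = $374,520
Less partial-performance credit: $374,520 − $21,580 = $352,940
Cap: 6% of $3,320,000 = $199,200
Cap at $199,200: $352,940 exceeds the cap → $199,200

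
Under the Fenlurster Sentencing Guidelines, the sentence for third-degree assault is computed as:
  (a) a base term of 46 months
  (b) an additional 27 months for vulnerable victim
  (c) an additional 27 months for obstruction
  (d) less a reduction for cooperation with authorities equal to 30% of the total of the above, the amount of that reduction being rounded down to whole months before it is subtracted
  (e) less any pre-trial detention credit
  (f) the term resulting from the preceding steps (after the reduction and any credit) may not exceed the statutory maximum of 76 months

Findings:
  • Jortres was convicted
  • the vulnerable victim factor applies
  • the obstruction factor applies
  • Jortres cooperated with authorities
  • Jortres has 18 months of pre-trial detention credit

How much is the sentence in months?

52 months

Vulnerable victim enhancement: +27 months
Obstruction enhancement: +27 months
Adjusted term: 46 months + 27 months + 27 months = 100 months
Cooperation with authorities reduction: 30% of 100 months = 30 months (rounded down)
After reduction: 100 − 30 = 70 months
Less pre-trial detention credit: 70 months − 18 months = 52 months
Cap at 76 months: 52 months is within the cap, no reduction.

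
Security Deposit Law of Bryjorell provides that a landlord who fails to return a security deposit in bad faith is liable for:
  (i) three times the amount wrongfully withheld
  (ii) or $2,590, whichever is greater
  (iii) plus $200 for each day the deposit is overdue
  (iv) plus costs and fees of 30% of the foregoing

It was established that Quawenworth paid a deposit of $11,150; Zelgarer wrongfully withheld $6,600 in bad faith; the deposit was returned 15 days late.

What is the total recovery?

Trebled: 3 × $6,600 = $19,800
Minimum $2,590: $19,800 meets the minimum, no increase.
Late-return penalty: 15 × $200 = $3,000
Damages plus late penalty: $19,800 + $3,000 = $22,800
Costs and fees: 30% of $22,800 = $6,840
Total recovery: $22,800 + $6,840 = $29,640

$29,640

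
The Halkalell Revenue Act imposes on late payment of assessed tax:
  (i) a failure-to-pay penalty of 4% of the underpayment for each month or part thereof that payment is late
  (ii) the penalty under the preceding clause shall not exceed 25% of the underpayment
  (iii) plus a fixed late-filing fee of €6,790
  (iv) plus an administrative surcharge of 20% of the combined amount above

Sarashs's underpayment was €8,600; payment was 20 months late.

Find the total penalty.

€10,728

Accrued rate: 4% × 20 = 80%, capped at 25% → 25%
Failure-to-pay penalty: 25% of €8,600 = €2,150
Penalty before surcharge: €2,150 + €6,790 = €8,940
Administrative surcharge: 20% of €8,940 = €1,788
Total penalty: €8,940 + €1,788 = €10,728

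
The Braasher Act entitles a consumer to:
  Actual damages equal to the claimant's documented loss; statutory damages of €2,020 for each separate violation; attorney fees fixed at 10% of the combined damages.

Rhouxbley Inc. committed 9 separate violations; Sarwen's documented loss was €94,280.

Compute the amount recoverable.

€123,706

Statutory damages: 9 × €2,020 = €18,180
Combined damages: €94,280 + €18,180 = €112,460
Attorney fees: 10% of €112,460 = €11,246
Total recovery: €112,460 + €11,246 = €123,706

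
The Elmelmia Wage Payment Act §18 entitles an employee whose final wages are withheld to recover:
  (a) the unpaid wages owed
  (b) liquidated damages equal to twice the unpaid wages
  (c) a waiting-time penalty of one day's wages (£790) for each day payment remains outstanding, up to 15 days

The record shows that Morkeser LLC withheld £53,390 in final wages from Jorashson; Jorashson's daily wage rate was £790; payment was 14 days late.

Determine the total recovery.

£171,230

Doubled: 2 × £53,390 = £106,780
Penalty days: min(14, 15) = 14
Waiting-time penalty: 14 × £790 = £11,060
Total award: £53,390 + £106,780 + £11,060 = £171,230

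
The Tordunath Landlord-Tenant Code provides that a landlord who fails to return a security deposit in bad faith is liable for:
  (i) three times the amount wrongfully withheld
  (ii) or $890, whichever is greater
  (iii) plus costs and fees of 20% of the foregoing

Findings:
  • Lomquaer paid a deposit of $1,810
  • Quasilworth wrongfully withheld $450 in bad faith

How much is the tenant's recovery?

$1,620

Trebled: 3 × $450 = $1,350
Minimum $890: $1,350 meets the minimum, no increase.
Costs and fees: 20% of $1,350 = $270
Total recovery: $1,350 + $270 = $1,620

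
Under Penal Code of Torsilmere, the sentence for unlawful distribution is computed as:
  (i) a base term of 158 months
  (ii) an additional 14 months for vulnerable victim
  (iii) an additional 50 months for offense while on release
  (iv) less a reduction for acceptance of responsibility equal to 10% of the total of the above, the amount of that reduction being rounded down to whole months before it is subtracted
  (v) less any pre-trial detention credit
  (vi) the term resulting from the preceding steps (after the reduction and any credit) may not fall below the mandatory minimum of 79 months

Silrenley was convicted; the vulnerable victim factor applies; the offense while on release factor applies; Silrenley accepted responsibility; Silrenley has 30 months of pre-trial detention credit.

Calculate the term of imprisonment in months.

Vulnerable victim enhancement: +14 months
Offense while on release enhancement: +50 months
Adjusted term: 158 months + 14 months + 50 months = 222 months
Acceptance of responsibility reduction: 10% of 222 months = 22 months (rounded down)
After reduction: 222 − 22 = 200 months
Less pre-trial detention credit: 200 months − 30 months = 170 months
Minimum 79 months: 170 months meets the minimum, no increase.

170 months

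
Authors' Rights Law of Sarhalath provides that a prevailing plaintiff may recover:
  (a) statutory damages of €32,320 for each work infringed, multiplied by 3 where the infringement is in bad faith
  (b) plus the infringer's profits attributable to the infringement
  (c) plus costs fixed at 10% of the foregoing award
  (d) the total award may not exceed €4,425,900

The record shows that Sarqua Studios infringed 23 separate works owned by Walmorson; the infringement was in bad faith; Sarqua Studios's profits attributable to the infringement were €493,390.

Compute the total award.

Statutory damages: 23 × €32,320 = €743,360
Trebled: 3 × €743,360 = €2,230,080
Combined award: €2,230,080 + €493,390 = €2,723,470
Costs: 10% of €2,723,470 = €272,347
Award plus costs: €2,723,470 + €272,347 = €2,995,817
Cap at €4,425,900: €2,995,817 is within the cap, no reduction.

€2,995,817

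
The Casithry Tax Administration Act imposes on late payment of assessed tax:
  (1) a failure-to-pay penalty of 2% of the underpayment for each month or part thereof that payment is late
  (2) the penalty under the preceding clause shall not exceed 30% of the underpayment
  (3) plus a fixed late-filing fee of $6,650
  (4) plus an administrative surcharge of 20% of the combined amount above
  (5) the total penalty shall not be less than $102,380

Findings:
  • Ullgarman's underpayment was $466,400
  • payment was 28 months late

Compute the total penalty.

Accrued rate: 2% × 28 = 56%, capped at 30% → 30%
Failure-to-pay penalty: 30% of $466,400 = $139,920
Penalty before surcharge: $139,920 + $6,650 = $146,570
Administrative surcharge: 20% of $146,570 = $29,314
Total penalty: $146,570 + $29,314 = $175,884
Minimum $102,380: $175,884 meets the minimum, no increase.

$175,884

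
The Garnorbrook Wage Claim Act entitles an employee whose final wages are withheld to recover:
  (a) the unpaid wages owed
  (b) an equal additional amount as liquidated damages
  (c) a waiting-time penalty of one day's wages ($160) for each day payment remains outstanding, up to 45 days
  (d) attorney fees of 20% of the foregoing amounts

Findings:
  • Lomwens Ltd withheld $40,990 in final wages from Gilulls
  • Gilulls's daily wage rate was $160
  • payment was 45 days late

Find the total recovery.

Liquidated damages (equal amount): $40,990
Penalty days: min(45, 45) = 45
Waiting-time penalty: 45 × $160 = $7,200
Subtotal: $40,990 + $40,990 + $7,200 = $89,180
Attorney fees: 20% of $89,180 = $17,836
Total award: $89,180 + $17,836 = $107,016

$107,016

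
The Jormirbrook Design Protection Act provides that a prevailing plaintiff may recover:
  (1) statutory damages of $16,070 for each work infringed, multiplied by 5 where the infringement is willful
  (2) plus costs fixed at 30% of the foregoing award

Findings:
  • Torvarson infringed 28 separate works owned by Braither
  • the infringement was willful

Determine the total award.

Statutory damages: 28 × $16,070 = $449,960
Multiplied by 5: 5 × $449,960 = $2,249,800
Costs: 30% of $2,249,800 = $674,940
Award plus costs: $2,249,800 + $674,940 = $2,924,740

$2,924,740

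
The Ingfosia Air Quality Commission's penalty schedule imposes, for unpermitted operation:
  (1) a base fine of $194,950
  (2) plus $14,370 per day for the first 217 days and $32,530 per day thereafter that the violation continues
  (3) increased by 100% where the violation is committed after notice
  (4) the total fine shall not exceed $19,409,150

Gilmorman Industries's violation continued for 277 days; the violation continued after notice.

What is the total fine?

First 217 days: 217 × $14,370 = $3,118,290
Remaining days: (277 − 217) × $32,530 = $1,951,800
Per-day component: $3,118,290 + $1,951,800 = $5,070,090
Base plus per-day: $194,950 + $5,070,090 = $5,265,040
Enhancement: 100% of $5,265,040 = $5,265,040
Enhanced fine: $5,265,040 + $5,265,040 = $10,530,080
Cap at $19,409,150: $10,530,080 is within the cap, no reduction.

$10,530,080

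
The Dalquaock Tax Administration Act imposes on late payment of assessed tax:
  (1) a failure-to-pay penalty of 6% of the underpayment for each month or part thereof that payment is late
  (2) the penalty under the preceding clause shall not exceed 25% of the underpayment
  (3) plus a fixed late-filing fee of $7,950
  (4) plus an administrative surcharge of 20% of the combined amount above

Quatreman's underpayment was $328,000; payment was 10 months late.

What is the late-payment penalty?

Accrued rate: 6% × 10 = 60%, capped at 25% → 25%
Failure-to-pay penalty: 25% of $328,000 = $82,000
Penalty before surcharge: $82,000 + $7,950 = $89,950
Administrative surcharge: 20% of $89,950 = $17,990
Total penalty: $89,950 + $17,990 = $107,940

$107,940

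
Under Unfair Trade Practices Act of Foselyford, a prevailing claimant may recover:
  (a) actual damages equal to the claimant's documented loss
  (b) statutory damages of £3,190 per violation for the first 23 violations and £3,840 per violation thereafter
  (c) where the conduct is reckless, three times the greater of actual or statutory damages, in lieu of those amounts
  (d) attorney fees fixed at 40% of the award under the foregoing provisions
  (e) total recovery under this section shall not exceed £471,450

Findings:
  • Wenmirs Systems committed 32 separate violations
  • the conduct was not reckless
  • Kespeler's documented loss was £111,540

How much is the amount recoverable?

First 23 violations: 23 × £3,190 = £73,370
Remaining violations: (32 − 23) × £3,840 = £34,560
Statutory damages: £73,370 + £34,560 = £107,930
Conduct not reckless: the in-lieu enhancement does not apply.
Actual plus statutory damages: £111,540 + £107,930 = £219,470
Attorney fees: 40% of £219,470 = £87,788
Total before cap: £219,470 + £87,788 = £307,258
Cap at £471,450: £307,258 is within the cap, no reduction.

£307,258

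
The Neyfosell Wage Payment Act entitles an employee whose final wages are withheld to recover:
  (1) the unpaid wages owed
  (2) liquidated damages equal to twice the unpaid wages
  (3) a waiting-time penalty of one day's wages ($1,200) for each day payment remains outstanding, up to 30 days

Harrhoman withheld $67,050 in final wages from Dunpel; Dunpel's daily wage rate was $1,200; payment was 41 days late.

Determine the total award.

Doubled: 2 × $67,050 = $134,100
Penalty days: min(41, 30) = 30
Waiting-time penalty: 30 × $1,200 = $36,000
Total award: $67,050 + $134,100 + $36,000 = $237,150

$237,150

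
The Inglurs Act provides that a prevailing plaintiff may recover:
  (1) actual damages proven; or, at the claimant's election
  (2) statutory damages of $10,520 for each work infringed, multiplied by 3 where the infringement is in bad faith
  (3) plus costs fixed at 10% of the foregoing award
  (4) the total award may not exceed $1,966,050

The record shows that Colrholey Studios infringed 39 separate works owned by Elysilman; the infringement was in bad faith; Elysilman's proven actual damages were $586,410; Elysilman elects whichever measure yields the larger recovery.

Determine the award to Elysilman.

$1,353,924

Statutory damages: 39 × $10,520 = $410,280
Trebled: 3 × $410,280 = $1,230,840
Greater of actual damages ($586,410) or enhanced statutory damages ($1,230,840): $1,230,840
Costs: 10% of $1,230,840 = $123,084
Award plus costs: $1,230,840 + $123,084 = $1,353,924
Cap at $1,966,050: $1,353,924 is within the cap, no reduction.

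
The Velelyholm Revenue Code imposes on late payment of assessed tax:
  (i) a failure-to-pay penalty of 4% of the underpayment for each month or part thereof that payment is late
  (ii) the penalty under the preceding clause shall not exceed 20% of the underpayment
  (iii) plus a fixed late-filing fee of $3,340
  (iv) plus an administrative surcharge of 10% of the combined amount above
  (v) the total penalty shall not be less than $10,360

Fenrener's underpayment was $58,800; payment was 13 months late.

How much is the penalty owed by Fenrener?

Penalty: $16,610

Accrued rate: 4% × 13 = 52%, capped at 20% → 20%
Failure-to-pay penalty: 20% of $58,800 = $11,760
Penalty before surcharge: $11,760 + $3,340 = $15,100
Administrative surcharge: 10% of $15,100 = $1,510
Total penalty: $15,100 + $1,510 = $16,610
Minimum $10,360: $16,610 meets the minimum, no increase.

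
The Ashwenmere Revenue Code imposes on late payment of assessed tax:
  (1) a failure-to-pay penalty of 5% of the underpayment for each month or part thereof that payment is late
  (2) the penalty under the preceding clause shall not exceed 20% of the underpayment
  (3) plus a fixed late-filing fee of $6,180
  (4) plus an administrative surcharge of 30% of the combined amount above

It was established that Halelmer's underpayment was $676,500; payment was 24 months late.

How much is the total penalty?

$183,924

Accrued rate: 5% × 24 = 120%, capped at 20% → 20%
Failure-to-pay penalty: 20% of $676,500 = $135,300
Penalty before surcharge: $135,300 + $6,180 = $141,480
Administrative surcharge: 30% of $141,480 = $42,444
Total penalty: $141,480 + $42,444 = $183,924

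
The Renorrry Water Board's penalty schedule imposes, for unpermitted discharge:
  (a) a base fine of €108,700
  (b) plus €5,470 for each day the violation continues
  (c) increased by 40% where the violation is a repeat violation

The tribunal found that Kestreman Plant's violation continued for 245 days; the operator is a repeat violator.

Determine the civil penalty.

Per-day component: 245 × €5,470 = €1,340,150
Base plus per-day: €108,700 + €1,340,150 = €1,448,850
Enhancement: 40% of €1,448,850 = €579,540
Enhanced fine: €1,448,850 + €579,540 = €2,028,390

€2,028,390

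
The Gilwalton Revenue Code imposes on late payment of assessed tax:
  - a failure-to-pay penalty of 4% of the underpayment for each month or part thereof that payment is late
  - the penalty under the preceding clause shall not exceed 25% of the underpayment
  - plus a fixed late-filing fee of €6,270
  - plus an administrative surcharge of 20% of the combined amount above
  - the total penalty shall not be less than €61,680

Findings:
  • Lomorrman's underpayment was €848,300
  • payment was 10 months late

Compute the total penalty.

Accrued rate: 4% × 10 = 40%, capped at 25% → 25%
Failure-to-pay penalty: 25% of €848,300 = €212,075
Penalty before surcharge: €212,075 + €6,270 = €218,345
Administrative surcharge: 20% of €218,345 = €43,669
Total penalty: €218,345 + €43,669 = €262,014
Minimum €61,680: €262,014 meets the minimum, no increase.

€262,014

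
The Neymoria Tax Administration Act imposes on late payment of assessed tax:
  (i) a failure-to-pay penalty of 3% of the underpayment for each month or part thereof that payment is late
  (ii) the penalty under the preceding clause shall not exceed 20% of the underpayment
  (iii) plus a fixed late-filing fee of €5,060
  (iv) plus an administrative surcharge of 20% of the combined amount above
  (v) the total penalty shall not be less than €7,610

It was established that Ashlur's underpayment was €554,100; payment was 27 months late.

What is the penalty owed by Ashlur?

Penalty: €139,056

Accrued rate: 3% × 27 = 81%, capped at 20% → 20%
Failure-to-pay penalty: 20% of €554,100 = €110,820
Penalty before surcharge: €110,820 + €5,060 = €115,880
Administrative surcharge: 20% of €115,880 = €23,176
Total penalty: €115,880 + €23,176 = €139,056
Minimum €7,610: €139,056 meets the minimum, no increase.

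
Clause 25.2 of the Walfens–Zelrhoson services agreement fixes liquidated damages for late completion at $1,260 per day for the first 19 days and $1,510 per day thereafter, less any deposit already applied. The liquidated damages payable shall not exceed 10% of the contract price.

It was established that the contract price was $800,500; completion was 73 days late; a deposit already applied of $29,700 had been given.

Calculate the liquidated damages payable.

First 19 days: 19 × $1,260 = $23,940
Remaining days: (73 − 19) × $1,510 = $81,540
Accrued per-day damages: $23,940 + $81,540 = $105,480
Less deposit already applied: $105,480 − $29,700 = $75,780
Cap: 10% of $800,500 = $80,050
Cap at $80,050: $75,780 is within the cap, no reduction.

Liquidated damages: $75,780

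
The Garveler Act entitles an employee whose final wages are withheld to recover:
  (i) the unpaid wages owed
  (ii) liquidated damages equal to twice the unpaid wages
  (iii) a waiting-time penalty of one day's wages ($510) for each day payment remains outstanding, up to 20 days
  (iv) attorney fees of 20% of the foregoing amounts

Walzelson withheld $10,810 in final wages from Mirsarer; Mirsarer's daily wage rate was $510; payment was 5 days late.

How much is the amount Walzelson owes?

$41,976

Doubled: 2 × $10,810 = $21,620
Penalty days: min(5, 20) = 5
Waiting-time penalty: 5 × $510 = $2,550
Subtotal: $10,810 + $21,620 + $2,550 = $34,980
Attorney fees: 20% of $34,980 = $6,996
Total award: $34,980 + $6,996 = $41,976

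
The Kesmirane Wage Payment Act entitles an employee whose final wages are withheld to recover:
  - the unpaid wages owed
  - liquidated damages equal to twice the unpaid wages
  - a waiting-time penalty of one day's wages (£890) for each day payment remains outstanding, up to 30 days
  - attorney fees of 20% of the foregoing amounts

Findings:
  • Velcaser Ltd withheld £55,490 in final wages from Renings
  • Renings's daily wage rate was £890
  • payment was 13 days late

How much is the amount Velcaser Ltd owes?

£213,648

Doubled: 2 × £55,490 = £110,980
Penalty days: min(13, 30) = 13
Waiting-time penalty: 13 × £890 = £11,570
Subtotal: £55,490 + £110,980 + £11,570 = £178,040
Attorney fees: 20% of £178,040 = £35,608
Total award: £178,040 + £35,608 = £213,648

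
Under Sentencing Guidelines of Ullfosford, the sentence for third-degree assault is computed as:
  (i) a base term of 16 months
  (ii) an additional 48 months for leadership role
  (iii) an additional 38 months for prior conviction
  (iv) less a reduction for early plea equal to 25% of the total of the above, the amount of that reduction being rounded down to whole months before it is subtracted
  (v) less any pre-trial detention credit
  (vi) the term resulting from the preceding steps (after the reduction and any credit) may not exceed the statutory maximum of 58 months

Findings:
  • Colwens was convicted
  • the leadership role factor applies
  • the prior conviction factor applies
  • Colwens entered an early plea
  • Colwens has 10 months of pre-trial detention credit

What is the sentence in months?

Leadership role enhancement: +48 months
Prior conviction enhancement: +38 months
Adjusted term: 16 months + 48 months + 38 months = 102 months
Early plea reduction: 25% of 102 months = 25 months (rounded down)
After reduction: 102 − 25 = 77 months
Less pre-trial detention credit: 77 months − 10 months = 67 months
Cap at 58 months: 67 months exceeds the cap → 58 months

58 months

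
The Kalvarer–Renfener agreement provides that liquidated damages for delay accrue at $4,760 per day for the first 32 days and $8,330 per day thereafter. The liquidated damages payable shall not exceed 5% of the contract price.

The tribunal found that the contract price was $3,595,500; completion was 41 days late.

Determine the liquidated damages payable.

First 32 days: 32 × $4,760 = $152,320
Remaining days: (41 − 32) × $8,330 = $74,970
Accrued per-day damages: $152,320 + $74,970 = $227,290
Cap: 5% of $3,595,500 = $179,775
Cap at $179,775: $227,290 exceeds the cap → $179,775

$179,775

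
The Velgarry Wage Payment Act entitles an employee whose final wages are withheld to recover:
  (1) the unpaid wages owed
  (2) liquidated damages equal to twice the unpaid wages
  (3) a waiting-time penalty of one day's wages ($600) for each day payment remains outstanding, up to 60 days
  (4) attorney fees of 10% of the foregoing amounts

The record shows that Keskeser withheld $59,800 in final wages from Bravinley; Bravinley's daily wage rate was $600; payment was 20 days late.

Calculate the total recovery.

Doubled: 2 × $59,800 = $119,600
Penalty days: min(20, 60) = 20
Waiting-time penalty: 20 × $600 = $12,000
Subtotal: $59,800 + $119,600 + $12,000 = $191,400
Attorney fees: 10% of $191,400 = $19,140
Total award: $191,400 + $19,140 = $210,540

$210,540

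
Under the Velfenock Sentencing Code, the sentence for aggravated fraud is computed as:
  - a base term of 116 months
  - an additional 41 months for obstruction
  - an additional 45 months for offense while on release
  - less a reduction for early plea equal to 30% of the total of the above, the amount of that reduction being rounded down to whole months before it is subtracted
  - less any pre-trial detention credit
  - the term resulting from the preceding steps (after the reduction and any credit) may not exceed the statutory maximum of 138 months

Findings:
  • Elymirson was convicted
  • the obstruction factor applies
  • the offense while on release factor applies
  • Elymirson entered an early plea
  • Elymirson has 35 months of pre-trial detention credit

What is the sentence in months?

107 months

Obstruction enhancement: +41 months
Offense while on release enhancement: +45 months
Adjusted term: 116 months + 41 months + 45 months = 202 months
Early plea reduction: 30% of 202 months = 60 months (rounded down)
After reduction: 202 − 60 = 142 months
Less pre-trial detention credit: 142 months − 35 months = 107 months
Cap at 138 months: 107 months is within the cap, no reduction.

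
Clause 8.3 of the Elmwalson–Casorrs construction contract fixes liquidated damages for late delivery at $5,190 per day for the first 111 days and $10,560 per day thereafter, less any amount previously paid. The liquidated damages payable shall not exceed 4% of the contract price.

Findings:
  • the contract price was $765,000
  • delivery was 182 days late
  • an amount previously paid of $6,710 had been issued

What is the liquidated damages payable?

First 111 days: 111 × $5,190 = $576,090
Remaining days: (182 − 111) × $10,560 = $749,760
Accrued per-day damages: $576,090 + $749,760 = $1,325,850
Less amount previously paid: $1,325,850 − $6,710 = $1,319,140
Cap: 4% of $765,000 = $30,600
Cap at $30,600: $1,319,140 exceeds the cap → $30,600

$30,600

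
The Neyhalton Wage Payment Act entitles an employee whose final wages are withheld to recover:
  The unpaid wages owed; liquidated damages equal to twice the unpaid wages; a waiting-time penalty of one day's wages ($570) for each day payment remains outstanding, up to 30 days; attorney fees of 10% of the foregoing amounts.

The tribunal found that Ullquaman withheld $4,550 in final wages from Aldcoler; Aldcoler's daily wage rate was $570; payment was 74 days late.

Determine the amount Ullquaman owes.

Doubled: 2 × $4,550 = $9,100
Penalty days: min(74, 30) = 30
Waiting-time penalty: 30 × $570 = $17,100
Subtotal: $4,550 + $9,100 + $17,100 = $30,750
Attorney fees: 10% of $30,750 = $3,075
Total award: $30,750 + $3,075 = $33,825

$33,825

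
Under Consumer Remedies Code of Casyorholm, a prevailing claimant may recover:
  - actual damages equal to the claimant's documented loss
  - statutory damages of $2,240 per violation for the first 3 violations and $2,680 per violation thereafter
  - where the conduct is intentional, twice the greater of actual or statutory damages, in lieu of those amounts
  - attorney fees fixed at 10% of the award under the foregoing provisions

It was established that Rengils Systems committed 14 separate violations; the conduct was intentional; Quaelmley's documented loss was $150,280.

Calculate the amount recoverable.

$330,616

First 3 violations: 3 × $2,240 = $6,720
Remaining violations: (14 − 3) × $2,680 = $29,480
Statutory damages: $6,720 + $29,480 = $36,200
Greater of actual damages ($150,280) or statutory damages ($36,200): $150,280
Doubled: 2 × $150,280 = $300,560
Attorney fees: 10% of $300,560 = $30,056
Total recovery: $300,560 + $30,056 = $330,616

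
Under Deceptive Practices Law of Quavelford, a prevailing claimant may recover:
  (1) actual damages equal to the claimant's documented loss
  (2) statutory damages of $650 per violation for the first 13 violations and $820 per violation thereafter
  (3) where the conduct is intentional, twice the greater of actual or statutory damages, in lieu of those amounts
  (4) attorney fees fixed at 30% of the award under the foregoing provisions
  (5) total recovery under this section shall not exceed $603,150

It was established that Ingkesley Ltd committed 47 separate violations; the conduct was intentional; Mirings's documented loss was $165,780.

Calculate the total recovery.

First 13 violations: 13 × $650 = $8,450
Remaining violations: (47 − 13) × $820 = $27,880
Statutory damages: $8,450 + $27,880 = $36,330
Greater of actual damages ($165,780) or statutory damages ($36,330): $165,780
Doubled: 2 × $165,780 = $331,560
Attorney fees: 30% of $331,560 = $99,468
Total before cap: $331,560 + $99,468 = $431,028
Cap at $603,150: $431,028 is within the cap, no reduction.

$431,028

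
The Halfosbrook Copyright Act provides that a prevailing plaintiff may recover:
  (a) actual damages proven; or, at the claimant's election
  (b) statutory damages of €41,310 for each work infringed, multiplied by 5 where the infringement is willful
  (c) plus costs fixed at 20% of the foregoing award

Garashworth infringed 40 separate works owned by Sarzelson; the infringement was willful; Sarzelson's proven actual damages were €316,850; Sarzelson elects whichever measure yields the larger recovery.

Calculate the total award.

Statutory damages: 40 × €41,310 = €1,652,400
Multiplied by 5: 5 × €1,652,400 = €8,262,000
Greater of actual damages (€316,850) or enhanced statutory damages (€8,262,000): €8,262,000
Costs: 20% of €8,262,000 = €1,652,400
Award plus costs: €8,262,000 + €1,652,400 = €9,914,400

€9,914,400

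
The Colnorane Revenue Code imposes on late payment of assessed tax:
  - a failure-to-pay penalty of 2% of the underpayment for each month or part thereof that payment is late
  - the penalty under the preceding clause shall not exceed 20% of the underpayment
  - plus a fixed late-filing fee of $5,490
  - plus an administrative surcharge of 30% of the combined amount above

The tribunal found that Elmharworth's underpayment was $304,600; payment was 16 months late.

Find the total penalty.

Accrued rate: 2% × 16 = 32%, capped at 20% → 20%
Failure-to-pay penalty: 20% of $304,600 = $60,920
Penalty before surcharge: $60,920 + $5,490 = $66,410
Administrative surcharge: 30% of $66,410 = $19,923
Total penalty: $66,410 + $19,923 = $86,333

$86,333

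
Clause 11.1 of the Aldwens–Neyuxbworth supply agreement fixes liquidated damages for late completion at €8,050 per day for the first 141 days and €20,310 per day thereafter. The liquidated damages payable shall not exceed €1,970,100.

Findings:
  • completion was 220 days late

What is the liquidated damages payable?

€1,970,100

First 141 days: 141 × €8,050 = €1,135,050
Remaining days: (220 − 141) × €20,310 = €1,604,490
Accrued per-day damages: €1,135,050 + €1,604,490 = €2,739,540
Cap at €1,970,100: €2,739,540 exceeds the cap → €1,970,100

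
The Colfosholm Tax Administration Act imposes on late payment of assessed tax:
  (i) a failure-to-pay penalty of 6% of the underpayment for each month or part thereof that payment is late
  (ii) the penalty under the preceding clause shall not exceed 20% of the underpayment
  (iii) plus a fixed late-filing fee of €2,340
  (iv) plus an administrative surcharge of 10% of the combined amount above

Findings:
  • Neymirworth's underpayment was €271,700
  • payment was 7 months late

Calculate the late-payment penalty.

Accrued rate: 6% × 7 = 42%, capped at 20% → 20%
Failure-to-pay penalty: 20% of €271,700 = €54,340
Penalty before surcharge: €54,340 + €2,340 = €56,680
Administrative surcharge: 10% of €56,680 = €5,668
Total penalty: €56,680 + €5,668 = €62,348

Penalty: €62,348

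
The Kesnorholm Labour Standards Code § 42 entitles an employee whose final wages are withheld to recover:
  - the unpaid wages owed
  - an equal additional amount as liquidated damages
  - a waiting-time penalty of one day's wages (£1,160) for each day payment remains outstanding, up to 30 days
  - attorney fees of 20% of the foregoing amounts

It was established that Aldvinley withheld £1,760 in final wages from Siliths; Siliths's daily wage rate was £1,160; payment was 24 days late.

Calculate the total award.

Liquidated damages (equal amount): £1,760
Penalty days: min(24, 30) = 24
Waiting-time penalty: 24 × £1,160 = £27,840
Subtotal: £1,760 + £1,760 + £27,840 = £31,360
Attorney fees: 20% of £31,360 = £6,272
Total award: £31,360 + £6,272 = £37,632

£37,632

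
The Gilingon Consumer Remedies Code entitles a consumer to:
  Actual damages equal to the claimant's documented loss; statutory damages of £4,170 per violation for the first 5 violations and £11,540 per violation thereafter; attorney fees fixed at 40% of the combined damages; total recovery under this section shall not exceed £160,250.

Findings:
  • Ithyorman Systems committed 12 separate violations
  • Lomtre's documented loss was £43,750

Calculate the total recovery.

First 5 violations: 5 × £4,170 = £20,850
Remaining violations: (12 − 5) × £11,540 = £80,780
Statutory damages: £20,850 + £80,780 = £101,630
Combined damages: £43,750 + £101,630 = £145,380
Attorney fees: 40% of £145,380 = £58,152
Total before cap: £145,380 + £58,152 = £203,532
Cap at £160,250: £203,532 exceeds the cap → £160,250

Total recovery: £160,250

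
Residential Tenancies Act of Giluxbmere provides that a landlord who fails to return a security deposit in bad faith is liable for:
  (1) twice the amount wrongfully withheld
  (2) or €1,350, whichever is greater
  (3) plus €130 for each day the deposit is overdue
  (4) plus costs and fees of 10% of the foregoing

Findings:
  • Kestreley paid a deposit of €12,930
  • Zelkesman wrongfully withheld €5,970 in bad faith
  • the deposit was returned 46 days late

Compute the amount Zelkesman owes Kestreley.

Recovery: €19,712

Doubled: 2 × €5,970 = €11,940
Minimum €1,350: €11,940 meets the minimum, no increase.
Late-return penalty: 46 × €130 = €5,980
Damages plus late penalty: €11,940 + €5,980 = €17,920
Costs and fees: 10% of €17,920 = €1,792
Total recovery: €17,920 + €1,792 = €19,712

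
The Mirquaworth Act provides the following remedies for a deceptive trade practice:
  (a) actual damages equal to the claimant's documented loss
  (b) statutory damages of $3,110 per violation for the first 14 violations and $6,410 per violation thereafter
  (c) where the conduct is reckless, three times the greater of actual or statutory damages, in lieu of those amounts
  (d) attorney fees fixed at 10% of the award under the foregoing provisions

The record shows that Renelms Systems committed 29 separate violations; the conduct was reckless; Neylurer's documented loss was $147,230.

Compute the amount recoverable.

First 14 violations: 14 × $3,110 = $43,540
Remaining violations: (29 − 14) × $6,410 = $96,150
Statutory damages: $43,540 + $96,150 = $139,690
Greater of actual damages ($147,230) or statutory damages ($139,690): $147,230
Trebled: 3 × $147,230 = $441,690
Attorney fees: 10% of $441,690 = $44,169
Total recovery: $441,690 + $44,169 = $485,859

Total recovery: $485,859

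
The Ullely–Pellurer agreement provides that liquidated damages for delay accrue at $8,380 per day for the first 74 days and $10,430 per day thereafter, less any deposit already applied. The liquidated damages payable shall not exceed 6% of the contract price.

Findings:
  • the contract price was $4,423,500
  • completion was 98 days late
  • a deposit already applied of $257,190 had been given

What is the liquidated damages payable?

First 74 days: 74 × $8,380 = $620,120
Remaining days: (98 − 74) × $10,430 = $250,320
Accrued per-day damages: $620,120 + $250,320 = $870,440
Less deposit already applied: $870,440 − $257,190 = $613,250
Cap: 6% of $4,423,500 = $265,410
Cap at $265,410: $613,250 exceeds the cap → $265,410

$265,410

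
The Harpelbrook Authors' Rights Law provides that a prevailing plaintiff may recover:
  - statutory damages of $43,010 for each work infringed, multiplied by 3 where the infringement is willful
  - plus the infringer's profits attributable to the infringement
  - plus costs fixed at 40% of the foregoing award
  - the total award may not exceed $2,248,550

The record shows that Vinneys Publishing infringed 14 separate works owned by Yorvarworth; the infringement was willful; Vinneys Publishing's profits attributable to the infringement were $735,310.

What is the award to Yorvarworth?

Statutory damages: 14 × $43,010 = $602,140
Trebled: 3 × $602,140 = $1,806,420
Combined award: $1,806,420 + $735,310 = $2,541,730
Costs: 40% of $2,541,730 = $1,016,692
Award plus costs: $2,541,730 + $1,016,692 = $3,558,422
Cap at $2,248,550: $3,558,422 exceeds the cap → $2,248,550

Award: $2,248,550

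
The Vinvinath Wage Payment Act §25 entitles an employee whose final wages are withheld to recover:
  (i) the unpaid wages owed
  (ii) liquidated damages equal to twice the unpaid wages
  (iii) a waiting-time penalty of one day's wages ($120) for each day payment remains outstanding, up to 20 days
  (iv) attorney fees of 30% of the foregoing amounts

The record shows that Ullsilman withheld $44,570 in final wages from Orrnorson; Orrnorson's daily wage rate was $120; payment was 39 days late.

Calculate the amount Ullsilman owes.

Total award: $176,943

Doubled: 2 × $44,570 = $89,140
Penalty days: min(39, 20) = 20
Waiting-time penalty: 20 × $120 = $2,400
Subtotal: $44,570 + $89,140 + $2,400 = $136,110
Attorney fees: 30% of $136,110 = $40,833
Total award: $136,110 + $40,833 = $176,943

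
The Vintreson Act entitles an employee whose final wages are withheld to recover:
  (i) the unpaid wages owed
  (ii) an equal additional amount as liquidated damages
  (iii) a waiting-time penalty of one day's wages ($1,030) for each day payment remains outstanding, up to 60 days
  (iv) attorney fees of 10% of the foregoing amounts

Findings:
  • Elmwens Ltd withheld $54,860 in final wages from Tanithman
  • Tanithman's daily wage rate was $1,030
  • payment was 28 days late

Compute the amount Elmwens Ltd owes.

$152,416

Liquidated damages (equal amount): $54,860
Penalty days: min(28, 60) = 28
Waiting-time penalty: 28 × $1,030 = $28,840
Subtotal: $54,860 + $54,860 + $28,840 = $138,560
Attorney fees: 10% of $138,560 = $13,856
Total award: $138,560 + $13,856 = $152,416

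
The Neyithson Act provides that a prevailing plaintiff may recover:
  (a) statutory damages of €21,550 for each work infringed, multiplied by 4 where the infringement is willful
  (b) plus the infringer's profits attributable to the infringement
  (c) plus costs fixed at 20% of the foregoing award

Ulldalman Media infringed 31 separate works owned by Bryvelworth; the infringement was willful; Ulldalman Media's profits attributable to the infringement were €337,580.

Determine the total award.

€3,611,736

Statutory damages: 31 × €21,550 = €668,050
Multiplied by 4: 4 × €668,050 = €2,672,200
Combined award: €2,672,200 + €337,580 = €3,009,780
Costs: 20% of €3,009,780 = €601,956
Award plus costs: €3,009,780 + €601,956 = €3,611,736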